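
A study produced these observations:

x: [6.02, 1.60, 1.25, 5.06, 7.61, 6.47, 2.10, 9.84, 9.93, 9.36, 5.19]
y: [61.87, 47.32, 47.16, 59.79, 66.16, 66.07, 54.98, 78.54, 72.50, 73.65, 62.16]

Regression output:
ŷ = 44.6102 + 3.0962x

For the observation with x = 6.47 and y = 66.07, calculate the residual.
Residual = 1.4274

The residual is the difference between the actual value and the predicted value:

Residual = y - ŷ

Step 1: Calculate predicted value
ŷ = 44.6102 + 3.0962 × 6.47
ŷ = 64.6426

Step 2: Calculate residual
Residual = 66.07 - 64.6426
Residual = 1.4274

Interpretation: the model underestimates the actual value by 1.4274 at this point (positive residual → observation lies above the fitted line).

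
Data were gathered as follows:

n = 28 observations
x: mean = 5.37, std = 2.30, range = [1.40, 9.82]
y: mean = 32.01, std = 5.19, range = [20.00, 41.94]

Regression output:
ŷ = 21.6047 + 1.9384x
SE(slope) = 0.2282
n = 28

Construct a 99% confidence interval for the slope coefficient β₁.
The 99% CI for β₁ is (1.3043, 2.5725)

Confidence interval for the slope:

The 99% CI for β₁ is: β̂₁ ± t*(α/2, n-2) × SE(β̂₁)

Step 1: Find critical t-value
- Confidence level = 0.99
- Degrees of freedom = n - 2 = 28 - 2 = 26
- t*(α/2, 26) = 2.7787

Step 2: Calculate margin of error
Margin = 2.7787 × 0.2282 = 0.6341

Step 3: Construct interval
CI = 1.9384 ± 0.6341
CI = (1.3043, 2.5725)

Interpretation: each one-unit increase in x is associated with a change in mean y of between 1.3043 and 2.5725, with 99% confidence.
Both endpoints are positive, so the data support a genuinely positive slope at this confidence level.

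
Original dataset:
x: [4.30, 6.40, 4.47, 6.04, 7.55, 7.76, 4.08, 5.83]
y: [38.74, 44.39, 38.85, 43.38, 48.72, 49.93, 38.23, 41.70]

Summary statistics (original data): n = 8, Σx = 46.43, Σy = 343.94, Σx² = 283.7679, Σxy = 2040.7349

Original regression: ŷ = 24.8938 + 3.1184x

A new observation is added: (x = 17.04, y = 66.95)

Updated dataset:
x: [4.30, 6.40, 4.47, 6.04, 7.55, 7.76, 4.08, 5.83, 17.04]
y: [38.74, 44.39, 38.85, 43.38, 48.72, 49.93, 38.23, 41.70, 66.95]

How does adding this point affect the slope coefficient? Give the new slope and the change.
The slope changes from 3.1184 to 2.2436 (change of -0.8748, or -28.1%).

The new point has HIGH LEVERAGE: x = 17.04 is far from the original mean x̄ = 46.43/8 ≈ 5.80 (original range [4.08, 7.76]).

Step 1: Update the sums with the new point (n goes from 8 to 9)
Σx  = 46.43 + 17.04 = 63.47
Σy  = 343.94 + 66.95 = 410.89
Σx² = 283.7679 + 17.04² = 283.7679 + 290.3616 = 574.1295
Σxy = 2040.7349 + 17.04×66.95 = 2040.7349 + 1140.8280 = 3181.5629

Step 2: Recompute the slope with b₁ = (nΣxy − ΣxΣy) / (nΣx² − (Σx)²)
Numerator   = 9×3181.5629 − 63.47×410.89 = 28634.0661 − 26079.1883 = 2554.8778
Denominator = 9×574.1295 − 63.47² = 5167.1655 − 4028.4409 = 1138.7246
b₁(new) = 2554.8778 / 1138.7246 = 2.2436

(Same formula on the original sums: (8×2040.7349 − 46.43×343.94) / (8×283.7679 − 46.43²) = 356.7450 / 114.3983 = 3.1184, matching the given fit.)

Step 3: Change in slope
Δβ₁ = 2.2436 − 3.1184 = -0.8748
Relative change = -0.8748 / 3.1184 × 100% = -28.1%
→ the slope decreases when the point is added.

Because the point sits below the extension of the original line at a high-leverage x, it tilts the fit down.
In practice: refit with and without it and report both if conclusions differ; examine leverage (hᵢ) and Cook's distance rather than deleting it automatically.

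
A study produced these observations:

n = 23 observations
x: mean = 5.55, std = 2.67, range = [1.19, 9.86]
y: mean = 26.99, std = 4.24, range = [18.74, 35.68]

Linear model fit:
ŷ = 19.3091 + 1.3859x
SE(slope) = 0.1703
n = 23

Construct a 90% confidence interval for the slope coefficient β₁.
The 90% CI for β₁ is (1.0929, 1.6789)

Confidence interval for the slope:

The 90% CI for β₁ is: β̂₁ ± t*(α/2, n-2) × SE(β̂₁)

Step 1: Find critical t-value
- Confidence level = 0.9
- Degrees of freedom = n - 2 = 23 - 2 = 21
- t*(α/2, 21) = 1.7207

Step 2: Calculate margin of error
Margin = 1.7207 × 0.1703 = 0.2930

Step 3: Construct interval
CI = 1.3859 ± 0.2930
CI = (1.0929, 1.6789)

Interpretation: intervals built this way capture the true β₁ in 90% of repeated samples; here the plausible range for the per-unit effect of x on y is 1.0929 to 1.6789.
Both endpoints are positive, so the data support a genuinely positive slope at this confidence level.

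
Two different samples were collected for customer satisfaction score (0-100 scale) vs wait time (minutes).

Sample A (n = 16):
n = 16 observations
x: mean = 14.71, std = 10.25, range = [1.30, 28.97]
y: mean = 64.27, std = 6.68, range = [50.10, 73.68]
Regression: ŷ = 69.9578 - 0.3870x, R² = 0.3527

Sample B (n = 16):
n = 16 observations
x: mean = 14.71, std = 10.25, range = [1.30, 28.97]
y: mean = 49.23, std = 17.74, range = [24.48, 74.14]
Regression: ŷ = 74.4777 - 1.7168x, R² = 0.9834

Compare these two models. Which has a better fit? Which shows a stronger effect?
Model B has the better fit (R² = 0.9834 vs 0.3527). Model B shows the stronger effect (|β₁| = 1.7168 vs 0.3870).

Model Comparison:

Which explains more variance? (R²)
- Model A: R² = 0.3527 → 35.27% of variance in satisfaction score explained
- Model B: R² = 0.9834 → 98.34% of variance in satisfaction score explained
- 0.9834 > 0.3527 → Model B has the better fit

Effect size (slope magnitude):
- Model A: β₁ = -0.3870 → predicted satisfaction score falls 0.3870 points per additional minute of wait time
- Model B: β₁ = -1.7168 → predicted satisfaction score falls 1.7168 points per additional minute of wait time
- |-0.3870| < |-1.7168| → Model B shows the stronger marginal effect

Note: R² measures how tightly points cluster around the line; β₁ measures how steep the line is — they answer different questions.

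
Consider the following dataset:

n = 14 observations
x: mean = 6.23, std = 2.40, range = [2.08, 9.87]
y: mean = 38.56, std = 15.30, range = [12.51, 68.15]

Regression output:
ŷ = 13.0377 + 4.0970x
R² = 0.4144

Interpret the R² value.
R² = 0.4144 means 41.44% of the variation in y is explained by the linear relationship with x. This indicates a moderate fit.

R² (coefficient of determination) measures the proportion of variance in y explained by the regression model.

Here R² = 0.4144:
- Explained: 41.44% of the variation in y
- Unexplained (residual): 100% − 41.44% = 58.56%
- Rule of thumb (below 0.3 weak; 0.3 to below 0.7 moderate; 0.7 and above strong) → moderate

Calculation: R² = 1 − (SS_res / SS_tot), where SS_res is the sum of squared residuals and SS_tot the total sum of squares.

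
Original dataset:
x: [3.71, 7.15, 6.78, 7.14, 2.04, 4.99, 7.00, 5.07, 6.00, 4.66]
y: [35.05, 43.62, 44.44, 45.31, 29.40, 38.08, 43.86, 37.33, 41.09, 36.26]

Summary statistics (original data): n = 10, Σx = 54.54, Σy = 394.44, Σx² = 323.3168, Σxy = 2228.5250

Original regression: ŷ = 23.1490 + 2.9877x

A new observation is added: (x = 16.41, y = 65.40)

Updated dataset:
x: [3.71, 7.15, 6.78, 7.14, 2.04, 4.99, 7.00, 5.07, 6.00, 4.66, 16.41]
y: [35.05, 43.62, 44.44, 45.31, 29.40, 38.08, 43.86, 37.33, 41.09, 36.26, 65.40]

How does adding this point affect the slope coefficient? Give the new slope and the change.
Adding the point moves β₁ from 2.9877 to 2.4876, i.e. it decreases by 0.5001 (-16.7%).

x = 16.41 lies well outside the original x-range [2.04, 7.15] (x̄ ≈ 5.45), so this observation has high leverage and can move the slope substantially.

Step 1: Update the sums with the new point (n goes from 10 to 11)
Σx  = 54.54 + 16.41 = 70.95
Σy  = 394.44 + 65.40 = 459.84
Σx² = 323.3168 + 16.41² = 323.3168 + 269.2881 = 592.6049
Σxy = 2228.5250 + 16.41×65.40 = 2228.5250 + 1073.2140 = 3301.7390

Step 2: Recompute the slope with b₁ = (nΣxy − ΣxΣy) / (nΣx² − (Σx)²)
Numerator   = 11×3301.7390 − 70.95×459.84 = 36319.1290 − 32625.6480 = 3693.4810
Denominator = 11×592.6049 − 70.95² = 6518.6539 − 5033.9025 = 1484.7514
b₁(new) = 3693.4810 / 1484.7514 = 2.4876

(Same formula on the original sums: (10×2228.5250 − 54.54×394.44) / (10×323.3168 − 54.54²) = 772.4924 / 258.5564 = 2.9877, matching the given fit.)

Step 3: Change in slope
Δβ₁ = 2.4876 − 2.9877 = -0.5001
Relative change = -0.5001 / 2.9877 × 100% = -16.7%
→ the slope decreases when the point is added.

A high-leverage point only changes the slope if it is off the original line; here y = 65.40 is below the original trend, so the slope decreases.
In practice: investigate whether it comes from the same population as the rest of the sample; examine leverage (hᵢ) and Cook's distance rather than deleting it automatically.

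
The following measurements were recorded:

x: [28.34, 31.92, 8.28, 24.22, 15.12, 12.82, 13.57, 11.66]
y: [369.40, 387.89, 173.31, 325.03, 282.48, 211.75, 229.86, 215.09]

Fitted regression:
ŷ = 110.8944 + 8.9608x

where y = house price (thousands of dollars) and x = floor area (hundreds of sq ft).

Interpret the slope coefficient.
An increase of one hundred sq ft in floor area is associated with a 8.9608 thousand dollars increase in predicted house price.

The slope β₁ = 8.9608 gives the rate at which the fitted house price changes with floor area.

Interpretation:
- Floor area up by 1 hundred sq ft → predicted house price increases by 8.9608 thousand dollars
- The effect is assumed constant over the observed range of x (linearity)
- The slope describes association in these data, not necessarily a causal effect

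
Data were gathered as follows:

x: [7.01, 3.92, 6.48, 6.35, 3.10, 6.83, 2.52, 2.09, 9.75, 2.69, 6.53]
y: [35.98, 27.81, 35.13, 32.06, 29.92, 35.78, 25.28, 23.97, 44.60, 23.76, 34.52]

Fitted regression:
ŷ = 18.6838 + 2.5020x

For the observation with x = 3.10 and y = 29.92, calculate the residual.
Residual = 3.4800

The residual is the difference between the actual value and the predicted value:

Residual = y - ŷ

Step 1: Calculate predicted value
ŷ = 18.6838 + 2.5020 × 3.10
ŷ = 26.4400

Step 2: Calculate residual
Residual = 29.92 - 26.4400
Residual = 3.4800

The residual is positive, so the observed y = 29.92 sits above the regression line (the line underestimates it by 3.4800).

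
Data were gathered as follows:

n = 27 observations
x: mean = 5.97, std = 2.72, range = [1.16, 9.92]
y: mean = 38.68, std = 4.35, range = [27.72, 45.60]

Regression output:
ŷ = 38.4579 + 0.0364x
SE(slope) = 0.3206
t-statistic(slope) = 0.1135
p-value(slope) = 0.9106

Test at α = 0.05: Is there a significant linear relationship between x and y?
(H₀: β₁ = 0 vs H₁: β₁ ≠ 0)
Fail to reject H₀: p-value = 0.9106 ≥ α = 0.05. The linear relationship is not significant at the 5% level.

Hypothesis test for the slope coefficient:

H₀: β₁ = 0 (no linear relationship)
H₁: β₁ ≠ 0 (linear relationship exists)

Test statistic: t = β̂₁ / SE(β̂₁) = 0.0364 / 0.3206 = 0.1135

The p-value (0.9106) is the probability, under H₀, of a t-statistic at least as extreme as |t| = 0.1135 (two-sided, df = n − 2 = 25).

Decision rule: reject H₀ if p-value < α.
p-value = 0.9106 ≥ α = 0.05 → fail to reject H₀.

At α = 0.05 the data do not provide convincing evidence of a nonzero slope.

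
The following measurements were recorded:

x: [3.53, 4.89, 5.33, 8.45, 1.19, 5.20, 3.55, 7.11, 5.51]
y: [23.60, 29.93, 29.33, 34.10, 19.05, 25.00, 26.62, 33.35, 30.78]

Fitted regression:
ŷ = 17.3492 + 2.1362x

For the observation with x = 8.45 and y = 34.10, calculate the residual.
Residual = -1.3001

The residual is the difference between the actual value and the predicted value:

Residual = y - ŷ

Step 1: Calculate predicted value
ŷ = 17.3492 + 2.1362 × 8.45
ŷ = 35.4001

Step 2: Calculate residual
Residual = 34.10 - 35.4001
Residual = -1.3001

The residual is negative, so the observed y = 34.10 sits below the regression line (the line overestimates it by 1.3001).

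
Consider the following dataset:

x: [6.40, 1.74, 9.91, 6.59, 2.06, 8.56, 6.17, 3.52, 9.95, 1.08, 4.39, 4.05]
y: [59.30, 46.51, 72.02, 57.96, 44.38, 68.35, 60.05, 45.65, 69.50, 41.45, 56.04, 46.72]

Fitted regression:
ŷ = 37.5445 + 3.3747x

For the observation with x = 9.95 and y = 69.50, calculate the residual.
Residual = -1.6228

The residual is the difference between the actual value and the predicted value:

Residual = y - ŷ

Step 1: Calculate predicted value
ŷ = 37.5445 + 3.3747 × 9.95
ŷ = 71.1228

Step 2: Calculate residual
Residual = 69.50 - 71.1228
Residual = -1.6228

Sign check: y < ŷ, so the point is below the line and the fit overestimates here.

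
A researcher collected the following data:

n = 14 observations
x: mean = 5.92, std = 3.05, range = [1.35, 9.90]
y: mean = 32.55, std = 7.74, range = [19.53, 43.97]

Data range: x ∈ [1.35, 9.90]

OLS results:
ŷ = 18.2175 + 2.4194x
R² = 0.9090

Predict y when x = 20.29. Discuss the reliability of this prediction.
ŷ = 67.3071, but this is extrapolation (above the data range [1.35, 9.90]) and may be unreliable.

Prediction calculation:
ŷ = 18.2175 + 2.4194 × 20.29
ŷ = 67.3071

Reliability:
- Data range: x ∈ [1.35, 9.90]
- Prediction point: x = 20.29 is 10.39 units above the observed range → this is EXTRAPOLATION, not interpolation

Why that matters here:
- There are no observations near this x to validate the fitted line there
- Real relationships often flatten, saturate, or turn nonlinear at extremes
- The standard error of prediction grows with (x − x̄)², and x = 20.29 is far from x̄ = 5.92

A defensible statement: 'if the linear trend continued to x = 20.29, y would be about 67.3071' — the premise is untested.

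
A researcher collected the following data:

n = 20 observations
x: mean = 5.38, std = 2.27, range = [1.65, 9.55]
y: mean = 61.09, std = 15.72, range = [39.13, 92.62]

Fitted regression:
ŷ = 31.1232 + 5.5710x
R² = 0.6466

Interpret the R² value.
R² = 0.6466 means 64.66% of the variation in y is explained by the linear relationship with x. This indicates a moderate fit.

R² (coefficient of determination) measures the proportion of variance in y explained by the regression model.

Here R² = 0.6466:
- Explained: 64.66% of the variation in y
- Unexplained (residual): 100% − 64.66% = 35.34%
- Rule of thumb (below 0.3 weak; 0.3 to below 0.7 moderate; 0.7 and above strong) → moderate

Note: R² says nothing about causation, and a high R² does not by itself mean the linear form is appropriate — check the residuals.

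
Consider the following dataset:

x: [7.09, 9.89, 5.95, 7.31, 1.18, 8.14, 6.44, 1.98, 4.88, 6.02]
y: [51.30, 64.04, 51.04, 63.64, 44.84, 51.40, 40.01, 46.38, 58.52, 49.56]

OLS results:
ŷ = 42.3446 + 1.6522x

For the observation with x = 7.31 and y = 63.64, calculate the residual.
Residual = 9.2178

The residual is the difference between the actual value and the predicted value:

Residual = y - ŷ

Step 1: Calculate predicted value
ŷ = 42.3446 + 1.6522 × 7.31
ŷ = 54.4222

Step 2: Calculate residual
Residual = 63.64 - 54.4222
Residual = 9.2178

Sign check: y > ŷ, so the point is above the line and the fit underestimates here.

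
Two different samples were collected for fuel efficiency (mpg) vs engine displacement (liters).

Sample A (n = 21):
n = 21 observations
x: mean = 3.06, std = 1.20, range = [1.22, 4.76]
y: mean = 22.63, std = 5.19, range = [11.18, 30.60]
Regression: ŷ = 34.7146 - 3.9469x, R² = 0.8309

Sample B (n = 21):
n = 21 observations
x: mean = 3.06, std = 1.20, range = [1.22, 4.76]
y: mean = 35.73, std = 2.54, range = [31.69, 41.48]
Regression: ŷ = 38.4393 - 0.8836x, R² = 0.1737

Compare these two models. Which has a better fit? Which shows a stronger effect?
Model A has the better fit (R² = 0.8309 vs 0.1737). Model A shows the stronger effect (|β₁| = 3.9469 vs 0.8836).

Model Comparison:

Fit — compare R²:
- Model A: R² = 0.8309 → 83.09% of variance in fuel efficiency explained
- Model B: R² = 0.1737 → 17.37% of variance in fuel efficiency explained
- 0.8309 > 0.1737 → Model A has the better fit

Effect size (slope magnitude):
- Model A: β₁ = -3.9469 → predicted fuel efficiency falls 3.9469 mpg per additional liter of engine displacement
- Model B: β₁ = -0.8836 → predicted fuel efficiency falls 0.8836 mpg per additional liter of engine displacement
- |-3.9469| > |-0.8836| → Model A shows the stronger marginal effect

Note: The two samples could reflect different populations, time periods, or measurement quality.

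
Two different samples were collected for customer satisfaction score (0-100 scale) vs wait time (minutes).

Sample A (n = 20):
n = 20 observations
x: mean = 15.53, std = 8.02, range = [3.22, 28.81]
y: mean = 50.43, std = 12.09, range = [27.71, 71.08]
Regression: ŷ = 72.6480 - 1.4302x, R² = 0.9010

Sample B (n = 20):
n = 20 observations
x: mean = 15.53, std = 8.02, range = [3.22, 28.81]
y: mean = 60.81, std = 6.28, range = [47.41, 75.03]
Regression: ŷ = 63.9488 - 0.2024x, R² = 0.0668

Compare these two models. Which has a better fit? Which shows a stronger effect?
Model A has the better fit (R² = 0.9010 vs 0.0668). Model A shows the stronger effect (|β₁| = 1.4302 vs 0.2024).

Model Comparison:

Goodness of fit (R²):
- Model A: R² = 0.9010 → 90.10% of variance in satisfaction score explained
- Model B: R² = 0.0668 → 6.68% of variance in satisfaction score explained
- 0.9010 > 0.0668 → Model A has the better fit

Effect size (slope magnitude):
- Model A: β₁ = -1.4302 → predicted satisfaction score falls 1.4302 points per additional minute of wait time
- Model B: β₁ = -0.2024 → predicted satisfaction score falls 0.2024 points per additional minute of wait time
- |-1.4302| > |-0.2024| → Model A shows the stronger marginal effect

Note: A better fit (higher R²) doesn't necessarily mean a more important relationship.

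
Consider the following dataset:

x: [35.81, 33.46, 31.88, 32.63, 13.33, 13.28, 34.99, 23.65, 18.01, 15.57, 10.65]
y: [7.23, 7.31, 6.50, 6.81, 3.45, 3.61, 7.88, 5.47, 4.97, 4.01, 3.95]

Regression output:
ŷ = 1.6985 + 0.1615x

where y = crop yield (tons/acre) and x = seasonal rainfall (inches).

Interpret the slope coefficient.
An increase of one inch in rainfall is associated with a 0.1615 tons/acre increase in predicted crop yield.

The slope coefficient β₁ = 0.1615 represents the marginal effect of rainfall on crop yield.

Interpretation:
- Rainfall up by 1 inch → predicted crop yield increases by 0.1615 tons/acre
- This is a linear approximation: the same per-unit change is assumed across the whole observed x range
- The slope describes association in these data, not necessarily a causal effect

(β₀ = 1.6985 is the fitted value at x = 0 and is not part of the slope interpretation.)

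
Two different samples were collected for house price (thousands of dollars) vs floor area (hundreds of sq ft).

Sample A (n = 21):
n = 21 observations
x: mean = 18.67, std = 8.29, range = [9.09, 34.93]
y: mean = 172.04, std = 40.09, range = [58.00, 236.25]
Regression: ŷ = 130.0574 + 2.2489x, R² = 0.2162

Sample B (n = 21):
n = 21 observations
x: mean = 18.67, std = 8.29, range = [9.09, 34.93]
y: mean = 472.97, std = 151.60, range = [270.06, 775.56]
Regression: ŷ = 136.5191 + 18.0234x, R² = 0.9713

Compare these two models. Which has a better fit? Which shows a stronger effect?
Model B has the better fit (R² = 0.9713 vs 0.2162). Model B shows the stronger effect (|β₁| = 18.0234 vs 2.2489).

Model Comparison:

Goodness of fit (R²):
- Model A: R² = 0.2162 → 21.62% of variance in house price explained
- Model B: R² = 0.9713 → 97.13% of variance in house price explained
- 0.9713 > 0.2162 → Model B has the better fit

Effect size (slope magnitude):
- Model A: β₁ = 2.2489 → predicted house price rises 2.2489 thousand dollars per additional hundred sq ft of floor area
- Model B: β₁ = 18.0234 → predicted house price rises 18.0234 thousand dollars per additional hundred sq ft of floor area
- |2.2489| < |18.0234| → Model B shows the stronger marginal effect

Note: A steeper slope doesn't make a better model if the scatter around the line is large.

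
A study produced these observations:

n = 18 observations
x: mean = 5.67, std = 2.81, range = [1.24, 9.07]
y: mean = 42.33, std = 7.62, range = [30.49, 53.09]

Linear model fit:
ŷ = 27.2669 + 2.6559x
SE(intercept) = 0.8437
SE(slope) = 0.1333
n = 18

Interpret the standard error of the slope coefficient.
The slope 2.6559 is pinned down to within about ±0.1333 (one SE) by these data — relative uncertainty 5.0%, i.e. precise.

SE(β̂₁) = s / √Sxx, where s is the residual standard deviation and Sxx = Σ(x − x̄)². It is the yardstick for how far β̂₁ = 2.6559 could plausibly be from the true slope.

Relative precision:
- SE / |β̂₁| = 0.1333 / 2.6559 = 5.0%
- Rule of thumb (under 20%: precise; 20% to under 50%: moderately precise; 50% or more: imprecise) → precise

Link to interval estimation: a confidence interval for β₁ is β̂₁ ± t* × 0.1333, so SE sets the half-width per unit of t*.

What drives SE(β̂₁): wider spread of x values → smaller SE; larger n (here n = 18) → smaller SE; more residual scatter → larger SE.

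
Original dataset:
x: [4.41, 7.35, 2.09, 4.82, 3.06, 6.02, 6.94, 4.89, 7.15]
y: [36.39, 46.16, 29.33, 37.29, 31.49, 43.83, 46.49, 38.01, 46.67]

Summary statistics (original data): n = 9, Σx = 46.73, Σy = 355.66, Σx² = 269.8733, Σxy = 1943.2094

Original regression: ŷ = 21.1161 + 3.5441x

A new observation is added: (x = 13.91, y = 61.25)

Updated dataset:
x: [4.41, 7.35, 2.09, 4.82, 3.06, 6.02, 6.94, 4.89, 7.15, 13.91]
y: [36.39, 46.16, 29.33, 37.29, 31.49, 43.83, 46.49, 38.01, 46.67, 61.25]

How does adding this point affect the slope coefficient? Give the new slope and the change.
Adding the point moves β₁ from 3.5441 to 2.7923, i.e. it decreases by 0.7518 (-21.2%).

x = 13.91 lies well outside the original x-range [2.09, 7.35] (x̄ ≈ 5.19), so this observation has high leverage and can move the slope substantially.

Step 1: Update the sums with the new point (n goes from 9 to 10)
Σx  = 46.73 + 13.91 = 60.64
Σy  = 355.66 + 61.25 = 416.91
Σx² = 269.8733 + 13.91² = 269.8733 + 193.4881 = 463.3614
Σxy = 1943.2094 + 13.91×61.25 = 1943.2094 + 851.9875 = 2795.1969

Step 2: Recompute the slope with b₁ = (nΣxy − ΣxΣy) / (nΣx² − (Σx)²)
Numerator   = 10×2795.1969 − 60.64×416.91 = 27951.9690 − 25281.4224 = 2670.5466
Denominator = 10×463.3614 − 60.64² = 4633.6140 − 3677.2096 = 956.4044
b₁(new) = 2670.5466 / 956.4044 = 2.7923

(Same formula on the original sums: (9×1943.2094 − 46.73×355.66) / (9×269.8733 − 46.73²) = 868.8928 / 245.1668 = 3.5441, matching the given fit.)

Step 3: Change in slope
Δβ₁ = 2.7923 − 3.5441 = -0.7518
Relative change = -0.7518 / 3.5441 × 100% = -21.2%
→ the slope decreases when the point is added.

A high-leverage point only changes the slope if it is off the original line; here y = 61.25 is below the original trend, so the slope decreases.
In practice: examine leverage (hᵢ) and Cook's distance rather than deleting it automatically.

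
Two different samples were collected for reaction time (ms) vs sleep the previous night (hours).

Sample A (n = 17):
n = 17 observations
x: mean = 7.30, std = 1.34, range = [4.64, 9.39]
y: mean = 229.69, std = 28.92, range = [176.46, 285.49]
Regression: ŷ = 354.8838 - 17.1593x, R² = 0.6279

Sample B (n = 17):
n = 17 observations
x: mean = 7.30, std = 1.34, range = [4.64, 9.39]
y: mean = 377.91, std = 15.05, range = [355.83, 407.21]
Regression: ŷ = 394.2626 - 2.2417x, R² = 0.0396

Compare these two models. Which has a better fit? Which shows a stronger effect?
Model A has the better fit (R² = 0.6279 vs 0.0396). Model A shows the stronger effect (|β₁| = 17.1593 vs 2.2417).

Model Comparison:

Fit — compare R²:
- Model A: R² = 0.6279 → 62.79% of variance in reaction time explained
- Model B: R² = 0.0396 → 3.96% of variance in reaction time explained
- 0.6279 > 0.0396 → Model A has the better fit

Which has the larger per-hour effect? (|β₁|)
- Model A: β₁ = -17.1593 → predicted reaction time falls 17.1593 ms per additional hour of sleep
- Model B: β₁ = -2.2417 → predicted reaction time falls 2.2417 ms per additional hour of sleep
- |-17.1593| > |-2.2417| → Model A shows the stronger marginal effect

Note: A better fit (higher R²) doesn't necessarily mean a more important relationship.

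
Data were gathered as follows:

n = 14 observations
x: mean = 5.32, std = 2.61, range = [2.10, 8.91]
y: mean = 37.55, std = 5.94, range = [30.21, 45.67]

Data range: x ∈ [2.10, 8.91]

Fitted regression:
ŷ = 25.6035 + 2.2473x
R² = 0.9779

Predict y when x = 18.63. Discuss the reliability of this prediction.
The equation gives ŷ = 67.4707; however x = 18.63 is 9.72 units above the observed range, so this extrapolated value should not be trusted.

Prediction calculation:
ŷ = 25.6035 + 2.2473 × 18.63
ŷ = 67.4707

Reliability:
- Data range: x ∈ [2.10, 8.91]
- Prediction point: x = 18.63 is 9.72 units above the observed range → this is EXTRAPOLATION, not interpolation

Why that matters here:
- R² describes fit only over the sampled x values; it says nothing about behaviour beyond them
- The linear relationship may not hold outside the observed range

A defensible statement: 'if the linear trend continued to x = 18.63, y would be about 67.4707' — the premise is untested.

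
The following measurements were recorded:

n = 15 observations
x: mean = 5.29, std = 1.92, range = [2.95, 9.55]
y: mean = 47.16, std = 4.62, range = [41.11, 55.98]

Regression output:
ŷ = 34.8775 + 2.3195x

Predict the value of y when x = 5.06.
ŷ = 46.6142

Plug x = 5.06 into the fitted line:

ŷ = 34.8775 + 2.3195 × 5.06
ŷ = 34.8775 + 11.7367
ŷ = 46.6142

This is a point prediction; actual observations scatter around it by roughly the residual standard deviation.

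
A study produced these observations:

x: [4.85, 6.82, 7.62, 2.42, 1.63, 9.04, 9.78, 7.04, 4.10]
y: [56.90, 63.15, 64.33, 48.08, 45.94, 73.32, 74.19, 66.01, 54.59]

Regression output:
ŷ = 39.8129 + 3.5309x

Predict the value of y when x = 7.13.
ŷ = 64.9882

Plug x = 7.13 into the fitted line:

ŷ = 39.8129 + 3.5309 × 7.13
ŷ = 39.8129 + 25.1753
ŷ = 64.9882

This is the fitted mean response at that x — an individual observation would come with a wider prediction interval.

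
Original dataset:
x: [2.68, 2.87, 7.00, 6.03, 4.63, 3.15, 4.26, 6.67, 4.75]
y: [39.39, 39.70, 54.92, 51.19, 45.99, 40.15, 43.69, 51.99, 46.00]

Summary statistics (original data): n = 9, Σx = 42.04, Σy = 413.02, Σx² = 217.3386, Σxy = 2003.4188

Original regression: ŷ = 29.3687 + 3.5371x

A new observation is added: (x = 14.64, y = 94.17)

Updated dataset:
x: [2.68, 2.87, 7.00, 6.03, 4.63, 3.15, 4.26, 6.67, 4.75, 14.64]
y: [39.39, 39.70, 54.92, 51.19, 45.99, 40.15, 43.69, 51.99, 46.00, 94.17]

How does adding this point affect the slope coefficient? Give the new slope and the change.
The slope changes from 3.5371 to 4.5950 (change of +1.0579, or +29.9%).

The new point has HIGH LEVERAGE: x = 14.64 is far from the original mean x̄ = 42.04/9 ≈ 4.67 (original range [2.68, 7.00]).

Step 1: Update the sums with the new point (n goes from 9 to 10)
Σx  = 42.04 + 14.64 = 56.68
Σy  = 413.02 + 94.17 = 507.19
Σx² = 217.3386 + 14.64² = 217.3386 + 214.3296 = 431.6682
Σxy = 2003.4188 + 14.64×94.17 = 2003.4188 + 1378.6488 = 3382.0676

Step 2: Recompute the slope with b₁ = (nΣxy − ΣxΣy) / (nΣx² − (Σx)²)
Numerator   = 10×3382.0676 − 56.68×507.19 = 33820.6760 − 28747.5292 = 5073.1468
Denominator = 10×431.6682 − 56.68² = 4316.6820 − 3212.6224 = 1104.0596
b₁(new) = 5073.1468 / 1104.0596 = 4.5950

(Same formula on the original sums: (9×2003.4188 − 42.04×413.02) / (9×217.3386 − 42.04²) = 667.4084 / 188.6858 = 3.5371, matching the given fit.)

Step 3: Change in slope
Δβ₁ = 4.5950 − 3.5371 = +1.0579
Relative change = +1.0579 / 3.5371 × 100% = +29.9%
→ the slope increases when the point is added.

A high-leverage point only changes the slope if it is off the original line; here y = 94.17 is above the original trend, so the slope increases.
In practice: examine leverage (hᵢ) and Cook's distance rather than deleting it automatically.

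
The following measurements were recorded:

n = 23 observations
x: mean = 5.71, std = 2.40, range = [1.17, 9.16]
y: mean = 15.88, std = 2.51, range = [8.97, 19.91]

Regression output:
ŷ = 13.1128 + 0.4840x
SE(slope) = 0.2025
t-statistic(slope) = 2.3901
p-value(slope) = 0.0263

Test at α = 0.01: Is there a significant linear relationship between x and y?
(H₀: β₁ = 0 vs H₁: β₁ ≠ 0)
p-value = 0.0263 ≥ α = 0.01, so we fail to reject H₀. The relationship is not significant.

Hypothesis test for the slope coefficient:

H₀: β₁ = 0 (no linear relationship)
H₁: β₁ ≠ 0 (linear relationship exists)

Test statistic: t = β̂₁ / SE(β̂₁) = 0.4840 / 0.2025 = 2.3901

The p-value (0.0263) is the probability, under H₀, of a t-statistic at least as extreme as |t| = 2.3901 (two-sided, df = n − 2 = 21).

Decision rule: reject H₀ if p-value < α.
p-value = 0.0263 ≥ α = 0.01 → fail to reject H₀.

There is not sufficient evidence at the 1% significance level to conclude that a linear relationship exists between x and y.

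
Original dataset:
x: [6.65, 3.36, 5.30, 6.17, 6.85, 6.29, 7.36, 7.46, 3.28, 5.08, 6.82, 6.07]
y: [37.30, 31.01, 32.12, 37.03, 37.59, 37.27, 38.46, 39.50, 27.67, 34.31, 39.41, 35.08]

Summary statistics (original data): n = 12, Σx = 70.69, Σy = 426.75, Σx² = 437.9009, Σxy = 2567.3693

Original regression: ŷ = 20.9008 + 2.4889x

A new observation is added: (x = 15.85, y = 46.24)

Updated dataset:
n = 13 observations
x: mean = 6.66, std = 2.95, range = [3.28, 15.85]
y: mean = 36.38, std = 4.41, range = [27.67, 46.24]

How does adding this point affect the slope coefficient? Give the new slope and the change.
New slope β₁ = 1.3413 versus 2.4889 before: a change of -1.1476 (-46.1%).

x = 15.85 lies well outside the original x-range [3.28, 7.46] (x̄ ≈ 5.89), so this observation has high leverage and can move the slope substantially.

Step 1: Update the sums with the new point (n goes from 12 to 13)
Σx  = 70.69 + 15.85 = 86.54
Σy  = 426.75 + 46.24 = 472.99
Σx² = 437.9009 + 15.85² = 437.9009 + 251.2225 = 689.1234
Σxy = 2567.3693 + 15.85×46.24 = 2567.3693 + 732.9040 = 3300.2733

Step 2: Recompute the slope with b₁ = (nΣxy − ΣxΣy) / (nΣx² − (Σx)²)
Numerator   = 13×3300.2733 − 86.54×472.99 = 42903.5529 − 40932.5546 = 1970.9983
Denominator = 13×689.1234 − 86.54² = 8958.6042 − 7489.1716 = 1469.4326
b₁(new) = 1970.9983 / 1469.4326 = 1.3413

(Same formula on the original sums: (12×2567.3693 − 70.69×426.75) / (12×437.9009 − 70.69²) = 641.4741 / 257.7347 = 2.4889, matching the given fit.)

Step 3: Change in slope
Δβ₁ = 1.3413 − 2.4889 = -1.1476
Relative change = -1.1476 / 2.4889 × 100% = -46.1%
→ the slope decreases when the point is added.

Because the point sits below the extension of the original line at a high-leverage x, it tilts the fit down.
In practice: investigate whether it comes from the same population as the rest of the sample; examine leverage (hᵢ) and Cook's distance rather than deleting it automatically.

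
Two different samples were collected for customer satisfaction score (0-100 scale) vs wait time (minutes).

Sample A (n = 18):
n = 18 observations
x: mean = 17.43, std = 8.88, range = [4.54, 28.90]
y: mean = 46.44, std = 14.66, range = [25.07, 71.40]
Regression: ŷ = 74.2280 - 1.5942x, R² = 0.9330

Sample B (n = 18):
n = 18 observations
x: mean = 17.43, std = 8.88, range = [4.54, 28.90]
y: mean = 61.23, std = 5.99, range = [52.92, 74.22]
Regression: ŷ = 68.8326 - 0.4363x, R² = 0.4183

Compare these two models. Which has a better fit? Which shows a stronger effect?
Model A has the better fit (R² = 0.9330 vs 0.4183). Model A shows the stronger effect (|β₁| = 1.5942 vs 0.4363).

Model Comparison:

Which explains more variance? (R²)
- Model A: R² = 0.9330 → 93.30% of variance in satisfaction score explained
- Model B: R² = 0.4183 → 41.83% of variance in satisfaction score explained
- 0.9330 > 0.4183 → Model A has the better fit

Strength of effect — compare |β₁|:
- Model A: β₁ = -1.5942 → predicted satisfaction score falls 1.5942 points per additional minute of wait time
- Model B: β₁ = -0.4363 → predicted satisfaction score falls 0.4363 points per additional minute of wait time
- |-1.5942| > |-0.4363| → Model A shows the stronger marginal effect

Notes:
- A steeper slope doesn't make a better model if the scatter around the line is large.
- A better fit (higher R²) doesn't necessarily mean a more important relationship.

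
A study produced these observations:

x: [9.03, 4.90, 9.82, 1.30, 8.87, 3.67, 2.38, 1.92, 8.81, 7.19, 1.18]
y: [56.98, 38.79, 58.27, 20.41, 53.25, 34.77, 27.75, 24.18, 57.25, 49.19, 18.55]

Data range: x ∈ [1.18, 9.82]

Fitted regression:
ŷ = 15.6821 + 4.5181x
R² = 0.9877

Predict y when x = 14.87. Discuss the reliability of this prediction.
ŷ = 82.8662 (extrapolation — x = 14.87 lies outside [1.18, 9.82], so reliability is low).

Prediction calculation:
ŷ = 15.6821 + 4.5181 × 14.87
ŷ = 82.8662

Reliability:
- Data range: x ∈ [1.18, 9.82]
- Prediction point: x = 14.87 is 5.05 units above the observed range → this is EXTRAPOLATION, not interpolation

Why that matters here:
- There are no observations near this x to validate the fitted line there
- The standard error of prediction grows with (x − x̄)², and x = 14.87 is far from x̄ = 5.37

A defensible statement: 'if the linear trend continued to x = 14.87, y would be about 82.8662' — the premise is untested.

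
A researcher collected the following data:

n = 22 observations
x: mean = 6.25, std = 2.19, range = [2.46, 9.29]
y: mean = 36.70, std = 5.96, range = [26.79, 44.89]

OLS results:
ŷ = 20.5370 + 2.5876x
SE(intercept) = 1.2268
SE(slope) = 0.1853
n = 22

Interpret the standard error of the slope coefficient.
The slope 2.5876 is pinned down to within about ±0.1853 (one SE) by these data — relative uncertainty 7.2%, i.e. precise.

SE(β̂₁) = s / √Sxx, where s is the residual standard deviation and Sxx = Σ(x − x̄)². It is the yardstick for how far β̂₁ = 2.5876 could plausibly be from the true slope.

Relative precision:
- SE / |β̂₁| = 0.1853 / 2.5876 = 7.2%
- Rule of thumb (under 20%: precise; 20% to under 50%: moderately precise; 50% or more: imprecise) → precise

Link to interval estimation: a confidence interval for β₁ is β̂₁ ± t* × 0.1853, so SE sets the half-width per unit of t*.

What drives SE(β̂₁): larger n (here n = 22) → smaller SE; more residual scatter → larger SE.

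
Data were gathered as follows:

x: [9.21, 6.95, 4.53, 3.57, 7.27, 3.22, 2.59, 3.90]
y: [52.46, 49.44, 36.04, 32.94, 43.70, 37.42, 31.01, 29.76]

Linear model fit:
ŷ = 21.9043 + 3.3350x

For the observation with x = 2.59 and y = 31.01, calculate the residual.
Residual = 0.4680

The residual is the difference between the actual value and the predicted value:

Residual = y - ŷ

Step 1: Calculate predicted value
ŷ = 21.9043 + 3.3350 × 2.59
ŷ = 30.5420

Step 2: Calculate residual
Residual = 31.01 - 30.5420
Residual = 0.4680

The residual is positive, so the observed y = 31.01 sits above the regression line (the line underestimates it by 0.4680).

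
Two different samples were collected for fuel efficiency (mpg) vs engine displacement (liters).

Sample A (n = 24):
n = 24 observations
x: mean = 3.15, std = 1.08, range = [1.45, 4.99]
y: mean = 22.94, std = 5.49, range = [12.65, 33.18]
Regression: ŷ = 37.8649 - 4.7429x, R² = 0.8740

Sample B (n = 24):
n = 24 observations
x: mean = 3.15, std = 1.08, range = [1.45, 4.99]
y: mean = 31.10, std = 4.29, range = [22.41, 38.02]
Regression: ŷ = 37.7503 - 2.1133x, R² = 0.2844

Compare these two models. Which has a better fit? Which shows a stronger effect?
Model A has the better fit (R² = 0.8740 vs 0.2844). Model A shows the stronger effect (|β₁| = 4.7429 vs 2.1133).

Model Comparison:

Goodness of fit (R²):
- Model A: R² = 0.8740 → 87.40% of variance in fuel efficiency explained
- Model B: R² = 0.2844 → 28.44% of variance in fuel efficiency explained
- 0.8740 > 0.2844 → Model A has the better fit

Effect size (slope magnitude):
- Model A: β₁ = -4.7429 → predicted fuel efficiency falls 4.7429 mpg per additional liter of engine displacement
- Model B: β₁ = -2.1133 → predicted fuel efficiency falls 2.1133 mpg per additional liter of engine displacement
- |-4.7429| > |-2.1133| → Model A shows the stronger marginal effect

Notes:
- The two samples could reflect different populations, time periods, or measurement quality.
- A better fit (higher R²) doesn't necessarily mean a more important relationship.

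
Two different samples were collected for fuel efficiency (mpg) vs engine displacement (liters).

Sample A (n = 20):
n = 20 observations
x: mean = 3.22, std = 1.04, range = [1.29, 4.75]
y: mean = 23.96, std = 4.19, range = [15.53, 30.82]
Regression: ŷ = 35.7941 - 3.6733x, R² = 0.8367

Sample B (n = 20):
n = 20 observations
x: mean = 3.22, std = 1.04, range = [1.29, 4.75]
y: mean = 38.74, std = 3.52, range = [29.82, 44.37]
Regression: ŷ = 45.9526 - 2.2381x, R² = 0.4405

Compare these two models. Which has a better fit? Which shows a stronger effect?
Model A has the better fit (R² = 0.8367 vs 0.4405). Model A shows the stronger effect (|β₁| = 3.6733 vs 2.2381).

Model Comparison:

Which explains more variance? (R²)
- Model A: R² = 0.8367 → 83.67% of variance in fuel efficiency explained
- Model B: R² = 0.4405 → 44.05% of variance in fuel efficiency explained
- 0.8367 > 0.4405 → Model A has the better fit

Effect size (slope magnitude):
- Model A: β₁ = -3.6733 → predicted fuel efficiency falls 3.6733 mpg per additional liter of engine displacement
- Model B: β₁ = -2.2381 → predicted fuel efficiency falls 2.2381 mpg per additional liter of engine displacement
- |-3.6733| > |-2.2381| → Model A shows the stronger marginal effect

Notes:
- R² measures how tightly points cluster around the line; β₁ measures how steep the line is — they answer different questions.
- The two samples could reflect different populations, time periods, or measurement quality.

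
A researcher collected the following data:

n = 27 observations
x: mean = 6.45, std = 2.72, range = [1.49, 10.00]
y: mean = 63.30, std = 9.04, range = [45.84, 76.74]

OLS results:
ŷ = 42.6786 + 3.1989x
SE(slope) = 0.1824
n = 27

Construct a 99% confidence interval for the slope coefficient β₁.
The 99% CI for β₁ is (2.6905, 3.7073)

Confidence interval for the slope:

The 99% CI for β₁ is: β̂₁ ± t*(α/2, n-2) × SE(β̂₁)

Step 1: Find critical t-value
- Confidence level = 0.99
- Degrees of freedom = n - 2 = 27 - 2 = 25
- t*(α/2, 25) = 2.7874

Step 2: Calculate margin of error
Margin = 2.7874 × 0.1824 = 0.5084

Step 3: Construct interval
CI = 3.1989 ± 0.5084
CI = (2.6905, 3.7073)

Interpretation: We are 99% confident that the true slope β₁ lies between 2.6905 and 3.7073.
Since 0 is outside the interval, a two-sided test at α = 0.01 would reject H₀: β₁ = 0.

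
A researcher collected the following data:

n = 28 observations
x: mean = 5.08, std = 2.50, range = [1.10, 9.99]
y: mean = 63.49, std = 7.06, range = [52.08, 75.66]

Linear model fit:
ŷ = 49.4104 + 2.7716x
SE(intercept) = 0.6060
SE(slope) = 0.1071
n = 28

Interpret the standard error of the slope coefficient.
SE(slope) = 0.1071 measures the uncertainty in the estimated slope. The coefficient is estimated precisely (SE/|β̂₁| = 3.9%).

SE(β̂₁) = s / √Sxx, where s is the residual standard deviation and Sxx = Σ(x − x̄)². It is the yardstick for how far β̂₁ = 2.7716 could plausibly be from the true slope.

Relative precision:
- SE / |β̂₁| = 0.1071 / 2.7716 = 3.9%
- Rule of thumb (under 20%: precise; 20% to under 50%: moderately precise; 50% or more: imprecise) → precise

Link to interval estimation: a confidence interval for β₁ is β̂₁ ± t* × 0.1071, so SE sets the half-width per unit of t*.

What drives SE(β̂₁): more residual scatter → larger SE; wider spread of x values → smaller SE; larger n (here n = 28) → smaller SE.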